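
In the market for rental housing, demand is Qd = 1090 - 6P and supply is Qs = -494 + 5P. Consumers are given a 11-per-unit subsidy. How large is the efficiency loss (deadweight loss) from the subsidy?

Pre-subsidy: 1090 - 6P = -494 + 5P gives P* = 144, Q* = 226.
With the rebate, buyers effectively pay Pb = Ps − 11, where Ps is the price sellers receive.
Demand in terms of Ps becomes Qd = 1090 − 6(Ps − 11) = 1156 - 6Ps. Setting this equal to supply: 1156 - 6Ps = -494 + 5Ps, so Ps = 150.
Buyers pay Pb = 150 − 11 = 139; Q' = -494 + 5·150 = 256.
The subsidy expands output by 256 − 226 = 30 past the efficient level; on those units the gap between marginal cost and willingness to pay runs from 0 up to 11.
DWL = ½ × 11 × 30 = 165.

Deadweight loss = 165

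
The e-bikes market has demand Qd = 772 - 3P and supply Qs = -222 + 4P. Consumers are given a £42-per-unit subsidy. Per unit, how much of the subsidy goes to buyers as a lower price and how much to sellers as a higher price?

Pre-subsidy: 772 - 3P = -222 + 4P gives P* = 142, Q* = 346.
With the rebate, buyers effectively pay Pb = Ps − 42, where Ps is the price sellers receive.
Demand in terms of Ps becomes Qd = 772 − 3(Ps − 42) = 898 - 3Ps. Setting this equal to supply: 898 - 3Ps = -222 + 4Ps, so Ps = 160.
Buyers pay Pb = 160 − 42 = 118; Q' = -222 + 4·160 = 418.
Buyers' price falls by P* − Pb = 142 − 118 = 24; sellers' price rises by Ps − P* = 160 − 142 = 18.

Buyers gain £24 per unit; sellers gain £18 per unit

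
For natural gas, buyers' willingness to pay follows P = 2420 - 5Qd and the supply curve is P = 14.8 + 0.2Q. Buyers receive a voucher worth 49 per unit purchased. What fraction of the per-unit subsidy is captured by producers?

Pre-subsidy: 2420 - 5Q = 14.8 + 0.2Q gives Q* = 6013/13 and P* = 1395/13.
With the rebate, buyers effectively pay Pb = Ps − 49, where Ps is the price sellers receive.
On the curves, Pb = 2420 - 5Q and Ps = 14.8 + 0.2Q; the wedge Ps − Pb = 49 gives 14.8 + 0.2Q − (2420 - 5Q) = 49, so Q' = 12271/26.
Then Pb = 2420 − 5·(12271/26) = 1565/26 and Ps = 14.8 + 0.2·(12271/26) = 2839/26.
Buyers' price falls by P* − Pb = 1395/13 − 1565/26 = 1225/26; sellers' price rises by Ps − P* = 2839/26 − 1395/13 = 49/26.
So producers capture (49/26)/49 = 1/26 of each unit of subsidy.

Producer share = 1/26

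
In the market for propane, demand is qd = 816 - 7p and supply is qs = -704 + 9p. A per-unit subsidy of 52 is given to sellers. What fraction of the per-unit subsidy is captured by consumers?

Pre-subsidy: 816 - 7p = -704 + 9p gives p* = 95, q* = 151.
With the subsidy, sellers receive ps = pb + 52 for each unit, where pb is the price buyers pay.
Supply in terms of pb becomes qs = -704 + 9(pb + 52) = -236 + 9pb. Setting this equal to demand: 816 - 7pb = -236 + 9pb, so pb = 65.75.
Sellers receive ps = 65.75 + 52 = 117.75; q' = 816 − 7·65.75 = 355.75.
Buyers' price falls by p* − pb = 95 − 65.75 = 29.25; sellers' price rises by ps − p* = 117.75 − 95 = 22.75.
So consumers capture 29.25/52 = 0.5625 of each unit of subsidy.

Consumer share = 0.5625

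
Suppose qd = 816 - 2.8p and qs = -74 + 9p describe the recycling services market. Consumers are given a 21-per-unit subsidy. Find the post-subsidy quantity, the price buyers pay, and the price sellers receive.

Pre-subsidy: 816 - 2.8p = -74 + 9p gives p* = 4450/59, q* = 35684/59.
With the rebate, buyers effectively pay pb = ps − 21, where ps is the price sellers receive.
Demand in terms of ps becomes qd = 816 − 2.8(ps − 21) = 874.8 - 2.8ps. Setting this equal to supply: 874.8 - 2.8ps = -74 + 9ps, so ps = 4744/59.
Buyers pay pb = 4744/59 − 21 = 3505/59; q' = -74 + 9·(4744/59) = 38330/59.

q' = 38330/59; buyers pay 3505/59; sellers receive 4744/59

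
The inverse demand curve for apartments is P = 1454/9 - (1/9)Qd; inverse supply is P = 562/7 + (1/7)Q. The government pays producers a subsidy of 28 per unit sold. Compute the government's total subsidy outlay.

Government cost = 12047

Pre-subsidy: 1454/9 - (1/9)Q = 562/7 + (1/7)Q gives Q* = 320 and P* = 126.
With the subsidy, sellers receive Ps = Pb + 28 for each unit, where Pb is the price buyers pay.
On the curves, Pb = 1454/9 - (1/9)Q and Ps = 562/7 + (1/7)Q; the wedge Ps − Pb = 28 gives 562/7 + (1/7)Q − (1454/9 - (1/9)Q) = 28, so Q' = 430.25.
Then Pb = 1454/9 − (1/9)·430.25 = 113.75 and Ps = 562/7 + (1/7)·430.25 = 141.75.
Government outlay = subsidy × quantity = 28 × 430.25 = 12047.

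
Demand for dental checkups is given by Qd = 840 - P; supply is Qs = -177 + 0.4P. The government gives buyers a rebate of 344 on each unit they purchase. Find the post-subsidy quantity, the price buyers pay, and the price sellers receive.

Q' = 1483/7; buyers pay 4397/7; sellers receive 6805/7

Pre-subsidy: 840 - P = -177 + 0.4P gives P* = 5085/7, Q* = 795/7.
With the rebate, buyers effectively pay Pb = Ps − 344, where Ps is the price sellers receive.
Demand in terms of Ps becomes Qd = 840 − 1(Ps − 344) = 1184 - Ps. Setting this equal to supply: 1184 - Ps = -177 + 0.4Ps, so Ps = 6805/7.
Buyers pay Pb = 6805/7 − 344 = 4397/7; Q' = -177 + 0.4·(6805/7) = 1483/7.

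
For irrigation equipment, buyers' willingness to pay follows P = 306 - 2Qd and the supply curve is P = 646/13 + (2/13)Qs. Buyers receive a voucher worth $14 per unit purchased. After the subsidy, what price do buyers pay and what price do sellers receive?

Buyers pay $55; sellers receive $69

Pre-subsidy: 306 - 2Q = 646/13 + (2/13)Q gives Q* = 119 and P* = 68.
With the rebate, buyers effectively pay Pb = Ps − 14, where Ps is the price sellers receive.
On the curves, Pb = 306 - 2Q and Ps = 646/13 + (2/13)Q; the wedge Ps − Pb = 14 gives 646/13 + (2/13)Q − (306 - 2Q) = 14, so Q' = 125.5.
Then Pb = 306 − 2·125.5 = 55 and Ps = 646/13 + (2/13)·125.5 = 69.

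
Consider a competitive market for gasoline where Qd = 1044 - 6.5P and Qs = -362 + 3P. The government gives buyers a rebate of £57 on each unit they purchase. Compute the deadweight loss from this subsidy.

Pre-subsidy: 1044 - 6.5P = -362 + 3P gives P* = 148, Q* = 82.
With the rebate, buyers effectively pay Pb = Ps − 57, where Ps is the price sellers receive.
Demand in terms of Ps becomes Qd = 1044 − 6.5(Ps − 57) = 1414.5 - 6.5Ps. Setting this equal to supply: 1414.5 - 6.5Ps = -362 + 3Ps, so Ps = 187.
Buyers pay Pb = 187 − 57 = 130; Q' = -362 + 3·187 = 199.
The subsidy expands output by 199 − 82 = 117 past the efficient level; on those units the gap between marginal cost and willingness to pay runs from 0 up to 57.
DWL = ½ × 57 × 117 = 3334.5.

Deadweight loss = £3334.5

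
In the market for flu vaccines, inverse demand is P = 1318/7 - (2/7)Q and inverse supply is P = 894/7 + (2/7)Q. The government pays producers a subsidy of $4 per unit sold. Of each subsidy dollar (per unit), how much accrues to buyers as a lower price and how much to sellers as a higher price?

Buyers gain $2 per unit; sellers gain $2 per unit

Pre-subsidy: 1318/7 - (2/7)Q = 894/7 + (2/7)Q gives Q* = 106 and P* = 158.
With the subsidy, sellers receive Ps = Pb + 4 for each unit, where Pb is the price buyers pay.
On the curves, Pb = 1318/7 - (2/7)Q and Ps = 894/7 + (2/7)Q; the wedge Ps − Pb = 4 gives 894/7 + (2/7)Q − (1318/7 - (2/7)Q) = 4, so Q' = 113.
Then Pb = 1318/7 − (2/7)·113 = 156 and Ps = 894/7 + (2/7)·113 = 160.
Buyers' price falls by P* − Pb = 158 − 156 = 2; sellers' price rises by Ps − P* = 160 − 158 = 2.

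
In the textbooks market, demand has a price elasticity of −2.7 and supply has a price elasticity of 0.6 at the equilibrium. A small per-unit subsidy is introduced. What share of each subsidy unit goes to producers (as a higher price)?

For a small subsidy around the equilibrium, the benefit split depends on the relative slopes, which at a point are proportional to the elasticities.
Buyer share = εs/(εs + |εd|) = 0.6/(0.6 + 2.7) = 2/11; seller share = |εd|/(εs + |εd|) = 9/11.
So producers capture 9/11 of the subsidy.

Producer share = 9/11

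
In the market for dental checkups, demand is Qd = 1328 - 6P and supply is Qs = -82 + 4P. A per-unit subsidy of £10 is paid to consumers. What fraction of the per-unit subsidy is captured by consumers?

Pre-subsidy: 1328 - 6P = -82 + 4P gives P* = 141, Q* = 482.
With the rebate, buyers effectively pay Pb = Ps − 10, where Ps is the price sellers receive.
Demand in terms of Ps becomes Qd = 1328 − 6(Ps − 10) = 1388 - 6Ps. Setting this equal to supply: 1388 - 6Ps = -82 + 4Ps, so Ps = 147.
Buyers pay Pb = 147 − 10 = 137; Q' = -82 + 4·147 = 506.
Buyers' price falls by P* − Pb = 141 − 137 = 4; sellers' price rises by Ps − P* = 147 − 141 = 6.
So consumers capture 4/10 = 0.4 of each unit of subsidy.

Consumer share = 0.4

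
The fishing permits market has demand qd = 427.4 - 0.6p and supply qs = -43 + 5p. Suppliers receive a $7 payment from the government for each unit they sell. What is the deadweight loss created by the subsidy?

Pre-subsidy: 427.4 - 0.6p = -43 + 5p gives p* = 84, q* = 377.
With the subsidy, sellers receive ps = pb + 7 for each unit, where pb is the price buyers pay.
Supply in terms of pb becomes qs = -43 + 5(pb + 7) = -8 + 5pb. Setting this equal to demand: 427.4 - 0.6pb = -8 + 5pb, so pb = 77.75.
Sellers receive ps = 77.75 + 7 = 84.75; q' = 427.4 − 0.6·77.75 = 380.75.
The subsidy expands output by 380.75 − 377 = 3.75 past the efficient level; on those units the gap between marginal cost and willingness to pay runs from 0 up to 7.
DWL = ½ × 7 × 3.75 = 13.125.

Deadweight loss = $13.125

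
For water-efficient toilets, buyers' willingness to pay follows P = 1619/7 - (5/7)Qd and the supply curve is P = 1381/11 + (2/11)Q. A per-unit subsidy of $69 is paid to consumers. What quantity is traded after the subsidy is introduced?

Q' = 195

Pre-subsidy: 1619/7 - (5/7)Q = 1381/11 + (2/11)Q gives Q* = 118 and P* = 147.
With the rebate, buyers effectively pay Pb = Ps − 69, where Ps is the price sellers receive.
On the curves, Pb = 1619/7 - (5/7)Q and Ps = 1381/11 + (2/11)Q; the wedge Ps − Pb = 69 gives 1381/11 + (2/11)Q − (1619/7 - (5/7)Q) = 69, so Q' = 195.
Then Pb = 1619/7 − (5/7)·195 = 92 and Ps = 1381/11 + (2/11)·195 = 161.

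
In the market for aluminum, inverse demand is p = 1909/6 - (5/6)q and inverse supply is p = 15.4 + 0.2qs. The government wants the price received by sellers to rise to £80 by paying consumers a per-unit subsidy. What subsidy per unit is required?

Required subsidy s = £31 per unit

At a seller price of 80, quantity supplied is -77 + 5·80 = 323.
Buyers absorb 323 only when they pay pb = 1909/6 − (5/6)·323 = 49.
s = ps − pb = 80 − 49 = 31.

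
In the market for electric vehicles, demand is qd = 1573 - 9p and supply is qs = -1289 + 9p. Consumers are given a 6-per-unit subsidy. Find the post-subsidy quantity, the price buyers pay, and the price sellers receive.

Pre-subsidy: 1573 - 9p = -1289 + 9p gives p* = 159, q* = 142.
With the rebate, buyers effectively pay pb = ps − 6, where ps is the price sellers receive.
Demand in terms of ps becomes qd = 1573 − 9(ps − 6) = 1627 - 9ps. Setting this equal to supply: 1627 - 9ps = -1289 + 9ps, so ps = 162.
Buyers pay pb = 162 − 6 = 156; q' = -1289 + 9·162 = 169.

q' = 169; buyers pay 156; sellers receive 162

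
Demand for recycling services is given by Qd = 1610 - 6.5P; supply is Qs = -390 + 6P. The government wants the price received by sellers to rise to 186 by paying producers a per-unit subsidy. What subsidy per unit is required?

At a seller price of 186, quantity supplied is -390 + 6·186 = 726.
Buyers absorb 726 only when they pay Pb with 1610 − 6.5·Pb = 726, i.e. Pb = 136.
s = Ps − Pb = 186 − 136 = 50.

Required subsidy s = 50 per unit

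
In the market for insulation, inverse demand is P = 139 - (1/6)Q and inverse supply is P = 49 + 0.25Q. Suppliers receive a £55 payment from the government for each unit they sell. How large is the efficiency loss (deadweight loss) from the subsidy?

Deadweight loss = £3630

Pre-subsidy: 139 - (1/6)Q = 49 + 0.25Q gives Q* = 216 and P* = 103.
With the subsidy, sellers receive Ps = Pb + 55 for each unit, where Pb is the price buyers pay.
On the curves, Pb = 139 - (1/6)Q and Ps = 49 + 0.25Q; the wedge Ps − Pb = 55 gives 49 + 0.25Q − (139 - (1/6)Q) = 55, so Q' = 348.
Then Pb = 139 − (1/6)·348 = 81 and Ps = 49 + 0.25·348 = 136.
The subsidy expands output by 348 − 216 = 132 past the efficient level; on those units the gap between marginal cost and willingness to pay runs from 0 up to 55.
DWL = ½ × 55 × 132 = 3630.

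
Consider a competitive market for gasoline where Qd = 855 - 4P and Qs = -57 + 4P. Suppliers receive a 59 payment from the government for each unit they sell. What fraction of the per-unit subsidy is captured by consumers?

Pre-subsidy: 855 - 4P = -57 + 4P gives P* = 114, Q* = 399.
With the subsidy, sellers receive Ps = Pb + 59 for each unit, where Pb is the price buyers pay.
Supply in terms of Pb becomes Qs = -57 + 4(Pb + 59) = 179 + 4Pb. Setting this equal to demand: 855 - 4Pb = 179 + 4Pb, so Pb = 84.5.
Sellers receive Ps = 84.5 + 59 = 143.5; Q' = 855 − 4·84.5 = 517.
Buyers' price falls by P* − Pb = 114 − 84.5 = 29.5; sellers' price rises by Ps − P* = 143.5 − 114 = 29.5.
So consumers capture 29.5/59 = 0.5 of each unit of subsidy.

Consumer share = 0.5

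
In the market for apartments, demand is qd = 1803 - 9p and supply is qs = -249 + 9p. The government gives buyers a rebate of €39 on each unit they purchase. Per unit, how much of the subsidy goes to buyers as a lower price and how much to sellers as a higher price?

Buyers gain €19.5 per unit; sellers gain €19.5 per unit

Pre-subsidy: 1803 - 9p = -249 + 9p gives p* = 114, q* = 777.
With the rebate, buyers effectively pay pb = ps − 39, where ps is the price sellers receive.
Demand in terms of ps becomes qd = 1803 − 9(ps − 39) = 2154 - 9ps. Setting this equal to supply: 2154 - 9ps = -249 + 9ps, so ps = 133.5.
Buyers pay pb = 133.5 − 39 = 94.5; q' = -249 + 9·133.5 = 952.5.
Buyers' price falls by p* − pb = 114 − 94.5 = 19.5; sellers' price rises by ps − p* = 133.5 − 114 = 19.5.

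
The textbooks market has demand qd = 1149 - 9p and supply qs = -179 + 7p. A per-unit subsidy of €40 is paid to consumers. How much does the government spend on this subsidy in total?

Pre-subsidy: 1149 - 9p = -179 + 7p gives p* = 83, q* = 402.
With the rebate, buyers effectively pay pb = ps − 40, where ps is the price sellers receive.
Demand in terms of ps becomes qd = 1149 − 9(ps − 40) = 1509 - 9ps. Setting this equal to supply: 1509 - 9ps = -179 + 7ps, so ps = 105.5.
Buyers pay pb = 105.5 − 40 = 65.5; q' = -179 + 7·105.5 = 559.5.
Government outlay = subsidy × quantity = 40 × 559.5 = 22380.

Government cost = €22380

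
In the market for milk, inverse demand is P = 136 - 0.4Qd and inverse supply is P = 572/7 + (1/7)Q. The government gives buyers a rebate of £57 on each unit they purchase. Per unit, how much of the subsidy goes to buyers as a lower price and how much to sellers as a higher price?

Buyers gain £42 per unit; sellers gain £15 per unit

Pre-subsidy: 136 - 0.4Q = 572/7 + (1/7)Q gives Q* = 100 and P* = 96.
With the rebate, buyers effectively pay Pb = Ps − 57, where Ps is the price sellers receive.
On the curves, Pb = 136 - 0.4Q and Ps = 572/7 + (1/7)Q; the wedge Ps − Pb = 57 gives 572/7 + (1/7)Q − (136 - 0.4Q) = 57, so Q' = 205.
Then Pb = 136 − 0.4·205 = 54 and Ps = 572/7 + (1/7)·205 = 111.
Buyers' price falls by P* − Pb = 96 − 54 = 42; sellers' price rises by Ps − P* = 111 − 96 = 15.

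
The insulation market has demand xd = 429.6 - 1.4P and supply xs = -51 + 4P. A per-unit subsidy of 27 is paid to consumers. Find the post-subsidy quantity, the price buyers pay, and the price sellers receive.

Pre-subsidy: 429.6 - 1.4P = -51 + 4P gives P* = 89, x* = 305.
With the rebate, buyers effectively pay Pb = Ps − 27, where Ps is the price sellers receive.
Demand in terms of Ps becomes xd = 429.6 − 1.4(Ps − 27) = 467.4 - 1.4Ps. Setting this equal to supply: 467.4 - 1.4Ps = -51 + 4Ps, so Ps = 96.
Buyers pay Pb = 96 − 27 = 69; x' = -51 + 4·96 = 333.

x' = 333; buyers pay 69; sellers receive 96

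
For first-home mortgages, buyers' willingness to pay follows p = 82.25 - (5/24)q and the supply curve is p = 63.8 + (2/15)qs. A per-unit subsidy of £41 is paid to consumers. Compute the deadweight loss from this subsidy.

Pre-subsidy: 82.25 - (5/24)q = 63.8 + (2/15)q gives q* = 54 and p* = 71.
With the rebate, buyers effectively pay pb = ps − 41, where ps is the price sellers receive.
On the curves, pb = 82.25 - (5/24)q and ps = 63.8 + (2/15)q; the wedge ps − pb = 41 gives 63.8 + (2/15)q − (82.25 - (5/24)q) = 41, so q' = 174.
Then pb = 82.25 − (5/24)·174 = 46 and ps = 63.8 + (2/15)·174 = 87.
The subsidy expands output by 174 − 54 = 120 past the efficient level; on those units the gap between marginal cost and willingness to pay runs from 0 up to 41.
DWL = ½ × 41 × 120 = 2460.

Deadweight loss = £2460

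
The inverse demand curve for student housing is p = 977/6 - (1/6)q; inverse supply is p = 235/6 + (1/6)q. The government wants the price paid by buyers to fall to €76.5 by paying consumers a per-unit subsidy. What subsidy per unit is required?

Required subsidy s = €49 per unit

At a buyer price of 76.5, quantity demanded is 977 − 6·76.5 = 518.
Sellers supply 518 only when they receive ps = 235/6 + (1/6)·518 = 125.5.
s = ps − pb = 125.5 − 76.5 = 49.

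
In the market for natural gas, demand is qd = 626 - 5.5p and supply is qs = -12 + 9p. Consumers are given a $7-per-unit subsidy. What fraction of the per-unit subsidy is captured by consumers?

Consumer share = 18/29

Pre-subsidy: 626 - 5.5p = -12 + 9p gives p* = 44, q* = 384.
With the rebate, buyers effectively pay pb = ps − 7, where ps is the price sellers receive.
Demand in terms of ps becomes qd = 626 − 5.5(ps − 7) = 664.5 - 5.5ps. Setting this equal to supply: 664.5 - 5.5ps = -12 + 9ps, so ps = 1353/29.
Buyers pay pb = 1353/29 − 7 = 1150/29; q' = -12 + 9·(1353/29) = 11829/29.
Buyers' price falls by p* − pb = 44 − 1150/29 = 126/29; sellers' price rises by ps − p* = 1353/29 − 44 = 77/29.
So consumers capture (126/29)/7 = 18/29 of each unit of subsidy.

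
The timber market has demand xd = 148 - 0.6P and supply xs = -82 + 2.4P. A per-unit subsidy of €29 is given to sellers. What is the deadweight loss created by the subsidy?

Pre-subsidy: 148 - 0.6P = -82 + 2.4P gives P* = 230/3, x* = 102.
With the subsidy, sellers receive Ps = Pb + 29 for each unit, where Pb is the price buyers pay.
Supply in terms of Pb becomes xs = -82 + 2.4(Pb + 29) = -12.4 + 2.4Pb. Setting this equal to demand: 148 - 0.6Pb = -12.4 + 2.4Pb, so Pb = 802/15.
Sellers receive Ps = 802/15 + 29 = 1237/15; x' = 148 − 0.6·(802/15) = 115.92.
The subsidy expands output by 115.92 − 102 = 13.92 past the efficient level; on those units the gap between marginal cost and willingness to pay runs from 0 up to 29.
DWL = ½ × 29 × 13.92 = 201.84.

Deadweight loss = €201.84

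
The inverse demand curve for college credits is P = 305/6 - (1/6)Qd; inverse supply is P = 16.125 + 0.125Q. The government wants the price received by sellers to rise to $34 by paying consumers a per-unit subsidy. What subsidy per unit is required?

Required subsidy s = $7 per unit

At a seller price of 34, quantity supplied is -129 + 8·34 = 143.
Buyers absorb 143 only when they pay Pb = 305/6 − (1/6)·143 = 27.
s = Ps − Pb = 34 − 27 = 7.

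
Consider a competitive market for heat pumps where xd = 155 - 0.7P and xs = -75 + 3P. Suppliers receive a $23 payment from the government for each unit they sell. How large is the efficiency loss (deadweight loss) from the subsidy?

Deadweight loss = 11109/74

Pre-subsidy: 155 - 0.7P = -75 + 3P gives P* = 2300/37, x* = 4125/37.
With the subsidy, sellers receive Ps = Pb + 23 for each unit, where Pb is the price buyers pay.
Supply in terms of Pb becomes xs = -75 + 3(Pb + 23) = -6 + 3Pb. Setting this equal to demand: 155 - 0.7Pb = -6 + 3Pb, so Pb = 1610/37.
Sellers receive Ps = 1610/37 + 23 = 2461/37; x' = 155 − 0.7·(1610/37) = 4608/37.
The subsidy expands output by 4608/37 − 4125/37 = 483/37 past the efficient level; on those units the gap between marginal cost and willingness to pay runs from 0 up to 23.
DWL = ½ × 23 × 483/37 = 11109/74.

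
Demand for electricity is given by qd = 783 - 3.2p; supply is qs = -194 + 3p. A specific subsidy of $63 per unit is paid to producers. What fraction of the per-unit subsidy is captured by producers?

Pre-subsidy: 783 - 3.2p = -194 + 3p gives p* = 4885/31, q* = 8641/31.
With the subsidy, sellers receive ps = pb + 63 for each unit, where pb is the price buyers pay.
Supply in terms of pb becomes qs = -194 + 3(pb + 63) = -5 + 3pb. Setting this equal to demand: 783 - 3.2pb = -5 + 3pb, so pb = 3940/31.
Sellers receive ps = 3940/31 + 63 = 5893/31; q' = 783 − 3.2·(3940/31) = 11665/31.
Buyers' price falls by p* − pb = 4885/31 − 3940/31 = 945/31; sellers' price rises by ps − p* = 5893/31 − 4885/31 = 1008/31.
So producers capture (1008/31)/63 = 16/31 of each unit of subsidy.

Producer share = 16/31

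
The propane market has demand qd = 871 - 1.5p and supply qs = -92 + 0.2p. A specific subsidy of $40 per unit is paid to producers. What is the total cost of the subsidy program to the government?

Government cost = 19280/17

Pre-subsidy: 871 - 1.5p = -92 + 0.2p gives p* = 9630/17, q* = 362/17.
With the subsidy, sellers receive ps = pb + 40 for each unit, where pb is the price buyers pay.
Supply in terms of pb becomes qs = -92 + 0.2(pb + 40) = -84 + 0.2pb. Setting this equal to demand: 871 - 1.5pb = -84 + 0.2pb, so pb = 9550/17.
Sellers receive ps = 9550/17 + 40 = 10230/17; q' = 871 − 1.5·(9550/17) = 482/17.
Government outlay = subsidy × quantity = 40 × 482/17 = 19280/17.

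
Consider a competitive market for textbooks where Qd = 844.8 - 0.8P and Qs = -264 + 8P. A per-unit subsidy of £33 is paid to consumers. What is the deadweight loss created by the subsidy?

Pre-subsidy: 844.8 - 0.8P = -264 + 8P gives P* = 126, Q* = 744.
With the rebate, buyers effectively pay Pb = Ps − 33, where Ps is the price sellers receive.
Demand in terms of Ps becomes Qd = 844.8 − 0.8(Ps − 33) = 871.2 - 0.8Ps. Setting this equal to supply: 871.2 - 0.8Ps = -264 + 8Ps, so Ps = 129.
Buyers pay Pb = 129 − 33 = 96; Q' = -264 + 8·129 = 768.
The subsidy expands output by 768 − 744 = 24 past the efficient level; on those units the gap between marginal cost and willingness to pay runs from 0 up to 33.
DWL = ½ × 33 × 24 = 396.

Deadweight loss = £396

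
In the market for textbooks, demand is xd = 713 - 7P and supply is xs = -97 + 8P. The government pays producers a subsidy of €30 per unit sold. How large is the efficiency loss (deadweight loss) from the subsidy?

Pre-subsidy: 713 - 7P = -97 + 8P gives P* = 54, x* = 335.
With the subsidy, sellers receive Ps = Pb + 30 for each unit, where Pb is the price buyers pay.
Supply in terms of Pb becomes xs = -97 + 8(Pb + 30) = 143 + 8Pb. Setting this equal to demand: 713 - 7Pb = 143 + 8Pb, so Pb = 38.
Sellers receive Ps = 38 + 30 = 68; x' = 713 − 7·38 = 447.
The subsidy expands output by 447 − 335 = 112 past the efficient level; on those units the gap between marginal cost and willingness to pay runs from 0 up to 30.
DWL = ½ × 30 × 112 = 1680.

Deadweight loss = €1680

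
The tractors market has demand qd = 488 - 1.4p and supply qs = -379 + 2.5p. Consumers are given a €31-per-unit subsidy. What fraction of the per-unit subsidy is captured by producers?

Pre-subsidy: 488 - 1.4p = -379 + 2.5p gives p* = 2890/13, q* = 2298/13.
With the rebate, buyers effectively pay pb = ps − 31, where ps is the price sellers receive.
Demand in terms of ps becomes qd = 488 − 1.4(ps − 31) = 531.4 - 1.4ps. Setting this equal to supply: 531.4 - 1.4ps = -379 + 2.5ps, so ps = 9104/39.
Buyers pay pb = 9104/39 − 31 = 7895/39; q' = -379 + 2.5·(9104/39) = 7979/39.
Buyers' price falls by p* − pb = 2890/13 − 7895/39 = 775/39; sellers' price rises by ps − p* = 9104/39 − 2890/13 = 434/39.
So producers capture (434/39)/31 = 14/39 of each unit of subsidy.

Producer share = 14/39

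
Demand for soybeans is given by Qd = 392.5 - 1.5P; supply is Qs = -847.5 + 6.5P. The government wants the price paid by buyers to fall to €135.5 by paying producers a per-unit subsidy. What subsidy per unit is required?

Required subsidy s = €24 per unit

At a buyer price of 135.5, quantity demanded is 392.5 − 1.5·135.5 = 189.25.
Sellers supply 189.25 only when they receive Ps with -847.5 + 6.5·Ps = 189.25, i.e. Ps = 159.5.
s = Ps − Pb = 159.5 − 135.5 = 24.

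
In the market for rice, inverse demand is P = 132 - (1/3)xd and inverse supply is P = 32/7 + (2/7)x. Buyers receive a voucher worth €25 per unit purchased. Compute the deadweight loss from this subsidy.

Deadweight loss = 13125/26

Pre-subsidy: 132 - (1/3)x = 32/7 + (2/7)x gives x* = 2676/13 and P* = 824/13.
With the rebate, buyers effectively pay Pb = Ps − 25, where Ps is the price sellers receive.
On the curves, Pb = 132 - (1/3)x and Ps = 32/7 + (2/7)x; the wedge Ps − Pb = 25 gives 32/7 + (2/7)x − (132 - (1/3)x) = 25, so x' = 3201/13.
Then Pb = 132 − (1/3)·(3201/13) = 649/13 and Ps = 32/7 + (2/7)·(3201/13) = 974/13.
The subsidy expands output by 3201/13 − 2676/13 = 525/13 past the efficient level; on those units the gap between marginal cost and willingness to pay runs from 0 up to 25.
DWL = ½ × 25 × 525/13 = 13125/26.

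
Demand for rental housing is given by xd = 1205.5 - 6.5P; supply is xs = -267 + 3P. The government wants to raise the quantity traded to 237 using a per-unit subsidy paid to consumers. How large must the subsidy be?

At x = 237, invert demand for the buyer price: Pb = (1205.5 − 237)/6.5 = 149; invert supply for the seller price: Ps = (237 − (-267))/3 = 168.
The subsidy must fill the gap: s = Ps − Pb = 168 − 149 = 19.

Required subsidy s = 19 per unit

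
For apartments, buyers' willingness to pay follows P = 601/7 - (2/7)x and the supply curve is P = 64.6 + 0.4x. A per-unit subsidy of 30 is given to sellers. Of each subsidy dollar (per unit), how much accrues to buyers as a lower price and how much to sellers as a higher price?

Pre-subsidy: 601/7 - (2/7)x = 64.6 + 0.4x gives x* = 31 and P* = 77.
With the subsidy, sellers receive Ps = Pb + 30 for each unit, where Pb is the price buyers pay.
On the curves, Pb = 601/7 - (2/7)x and Ps = 64.6 + 0.4x; the wedge Ps − Pb = 30 gives 64.6 + 0.4x − (601/7 - (2/7)x) = 30, so x' = 74.75.
Then Pb = 601/7 − (2/7)·74.75 = 64.5 and Ps = 64.6 + 0.4·74.75 = 94.5.
Buyers' price falls by P* − Pb = 77 − 64.5 = 12.5; sellers' price rises by Ps − P* = 94.5 − 77 = 17.5.

Buyers gain 12.5 per unit; sellers gain 17.5 per unit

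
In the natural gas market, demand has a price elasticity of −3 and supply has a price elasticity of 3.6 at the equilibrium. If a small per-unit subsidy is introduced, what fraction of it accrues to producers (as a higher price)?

Producer share = 5/11

For a small subsidy around the equilibrium, the benefit split depends on the relative slopes, which at a point are proportional to the elasticities.
Buyer share = εs/(εs + |εd|) = 3.6/(3.6 + 3) = 6/11; seller share = |εd|/(εs + |εd|) = 5/11.
So producers capture 5/11 of the subsidy.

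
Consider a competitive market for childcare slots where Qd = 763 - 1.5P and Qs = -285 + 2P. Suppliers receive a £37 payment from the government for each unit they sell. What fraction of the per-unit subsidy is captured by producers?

Producer share = 3/7

Pre-subsidy: 763 - 1.5P = -285 + 2P gives P* = 2096/7, Q* = 2197/7.
With the subsidy, sellers receive Ps = Pb + 37 for each unit, where Pb is the price buyers pay.
Supply in terms of Pb becomes Qs = -285 + 2(Pb + 37) = -211 + 2Pb. Setting this equal to demand: 763 - 1.5Pb = -211 + 2Pb, so Pb = 1948/7.
Sellers receive Ps = 1948/7 + 37 = 2207/7; Q' = 763 − 1.5·(1948/7) = 2419/7.
Buyers' price falls by P* − Pb = 2096/7 − 1948/7 = 148/7; sellers' price rises by Ps − P* = 2207/7 − 2096/7 = 111/7.
So producers capture (111/7)/37 = 3/7 of each unit of subsidy.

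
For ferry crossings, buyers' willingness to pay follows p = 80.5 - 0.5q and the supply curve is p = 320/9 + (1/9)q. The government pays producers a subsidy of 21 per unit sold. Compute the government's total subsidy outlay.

Pre-subsidy: 80.5 - 0.5q = 320/9 + (1/9)q gives q* = 809/11 and p* = 481/11.
With the subsidy, sellers receive ps = pb + 21 for each unit, where pb is the price buyers pay.
On the curves, pb = 80.5 - 0.5q and ps = 320/9 + (1/9)q; the wedge ps − pb = 21 gives 320/9 + (1/9)q − (80.5 - 0.5q) = 21, so q' = 1187/11.
Then pb = 80.5 − 0.5·(1187/11) = 292/11 and ps = 320/9 + (1/9)·(1187/11) = 523/11.
Government outlay = subsidy × quantity = 21 × 1187/11 = 24927/11.

Government cost = 24927/11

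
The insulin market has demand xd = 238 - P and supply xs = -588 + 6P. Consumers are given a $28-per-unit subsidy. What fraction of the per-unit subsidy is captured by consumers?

Consumer share = 6/7

Pre-subsidy: 238 - P = -588 + 6P gives P* = 118, x* = 120.
With the rebate, buyers effectively pay Pb = Ps − 28, where Ps is the price sellers receive.
Demand in terms of Ps becomes xd = 238 − 1(Ps − 28) = 266 - Ps. Setting this equal to supply: 266 - Ps = -588 + 6Ps, so Ps = 122.
Buyers pay Pb = 122 − 28 = 94; x' = -588 + 6·122 = 144.
Buyers' price falls by P* − Pb = 118 − 94 = 24; sellers' price rises by Ps − P* = 122 − 118 = 4.
So consumers capture 24/28 = 6/7 of each unit of subsidy.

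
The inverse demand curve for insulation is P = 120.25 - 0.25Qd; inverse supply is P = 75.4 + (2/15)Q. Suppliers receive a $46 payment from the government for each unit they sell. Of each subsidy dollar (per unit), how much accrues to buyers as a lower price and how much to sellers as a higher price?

Pre-subsidy: 120.25 - 0.25Q = 75.4 + (2/15)Q gives Q* = 117 and P* = 91.
With the subsidy, sellers receive Ps = Pb + 46 for each unit, where Pb is the price buyers pay.
On the curves, Pb = 120.25 - 0.25Q and Ps = 75.4 + (2/15)Q; the wedge Ps − Pb = 46 gives 75.4 + (2/15)Q − (120.25 - 0.25Q) = 46, so Q' = 237.
Then Pb = 120.25 − 0.25·237 = 61 and Ps = 75.4 + (2/15)·237 = 107.
Buyers' price falls by P* − Pb = 91 − 61 = 30; sellers' price rises by Ps − P* = 107 − 91 = 16.

Buyers gain $30 per unit; sellers gain $16 per unit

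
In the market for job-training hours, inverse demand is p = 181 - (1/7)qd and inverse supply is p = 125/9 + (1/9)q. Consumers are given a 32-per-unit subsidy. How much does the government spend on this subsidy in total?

Pre-subsidy: 181 - (1/7)q = 125/9 + (1/9)q gives q* = 658 and p* = 87.
With the rebate, buyers effectively pay pb = ps − 32, where ps is the price sellers receive.
On the curves, pb = 181 - (1/7)q and ps = 125/9 + (1/9)q; the wedge ps − pb = 32 gives 125/9 + (1/9)q − (181 - (1/7)q) = 32, so q' = 784.
Then pb = 181 − (1/7)·784 = 69 and ps = 125/9 + (1/9)·784 = 101.
Government outlay = subsidy × quantity = 32 × 784 = 25088.

Government cost = 25088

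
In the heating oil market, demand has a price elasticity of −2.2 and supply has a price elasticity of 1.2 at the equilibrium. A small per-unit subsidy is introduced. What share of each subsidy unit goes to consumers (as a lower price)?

Consumer share = 6/17

For a small subsidy around the equilibrium, the benefit split depends on the relative slopes, which at a point are proportional to the elasticities.
Buyer share = εs/(εs + |εd|) = 1.2/(1.2 + 2.2) = 6/17; seller share = |εd|/(εs + |εd|) = 11/17.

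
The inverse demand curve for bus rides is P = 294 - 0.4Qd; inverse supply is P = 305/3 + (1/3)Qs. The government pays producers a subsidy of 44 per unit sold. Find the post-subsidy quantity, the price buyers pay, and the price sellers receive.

Pre-subsidy: 294 - 0.4Q = 305/3 + (1/3)Q gives Q* = 2885/11 and P* = 2080/11.
With the subsidy, sellers receive Ps = Pb + 44 for each unit, where Pb is the price buyers pay.
On the curves, Pb = 294 - 0.4Q and Ps = 305/3 + (1/3)Q; the wedge Ps − Pb = 44 gives 305/3 + (1/3)Q − (294 - 0.4Q) = 44, so Q' = 3545/11.
Then Pb = 294 − 0.4·(3545/11) = 1816/11 and Ps = 305/3 + (1/3)·(3545/11) = 2300/11.

Q' = 3545/11; buyers pay 1816/11; sellers receive 2300/11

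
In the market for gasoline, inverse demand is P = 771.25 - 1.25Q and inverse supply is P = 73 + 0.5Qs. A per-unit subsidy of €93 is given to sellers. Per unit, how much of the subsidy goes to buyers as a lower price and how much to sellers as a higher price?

Pre-subsidy: 771.25 - 1.25Q = 73 + 0.5Q gives Q* = 399 and P* = 272.5.
With the subsidy, sellers receive Ps = Pb + 93 for each unit, where Pb is the price buyers pay.
On the curves, Pb = 771.25 - 1.25Q and Ps = 73 + 0.5Q; the wedge Ps − Pb = 93 gives 73 + 0.5Q − (771.25 - 1.25Q) = 93, so Q' = 3165/7.
Then Pb = 771.25 − 1.25·(3165/7) = 2885/14 and Ps = 73 + 0.5·(3165/7) = 4187/14.
Buyers' price falls by P* − Pb = 272.5 − 2885/14 = 465/7; sellers' price rises by Ps − P* = 4187/14 − 272.5 = 186/7.

Buyers gain 465/7 per unit; sellers gain 186/7 per unit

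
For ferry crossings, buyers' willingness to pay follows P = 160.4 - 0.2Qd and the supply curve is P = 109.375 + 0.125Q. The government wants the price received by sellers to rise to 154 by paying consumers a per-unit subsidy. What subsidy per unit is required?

Required subsidy s = 65 per unit

At a seller price of 154, quantity supplied is -875 + 8·154 = 357.
Buyers absorb 357 only when they pay Pb = 160.4 − 0.2·357 = 89.
s = Ps − Pb = 154 − 89 = 65.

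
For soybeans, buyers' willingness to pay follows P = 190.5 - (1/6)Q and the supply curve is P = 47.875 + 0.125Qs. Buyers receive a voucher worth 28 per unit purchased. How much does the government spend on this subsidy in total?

Government cost = 16380

Pre-subsidy: 190.5 - (1/6)Q = 47.875 + 0.125Q gives Q* = 489 and P* = 109.
With the rebate, buyers effectively pay Pb = Ps − 28, where Ps is the price sellers receive.
On the curves, Pb = 190.5 - (1/6)Q and Ps = 47.875 + 0.125Q; the wedge Ps − Pb = 28 gives 47.875 + 0.125Q − (190.5 - (1/6)Q) = 28, so Q' = 585.
Then Pb = 190.5 − (1/6)·585 = 93 and Ps = 47.875 + 0.125·585 = 121.
Government outlay = subsidy × quantity = 28 × 585 = 16380.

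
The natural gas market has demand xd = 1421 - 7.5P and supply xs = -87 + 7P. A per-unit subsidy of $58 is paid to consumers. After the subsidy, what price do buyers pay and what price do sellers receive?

Pre-subsidy: 1421 - 7.5P = -87 + 7P gives P* = 104, x* = 641.
With the rebate, buyers effectively pay Pb = Ps − 58, where Ps is the price sellers receive.
Demand in terms of Ps becomes xd = 1421 − 7.5(Ps − 58) = 1856 - 7.5Ps. Setting this equal to supply: 1856 - 7.5Ps = -87 + 7Ps, so Ps = 134.
Buyers pay Pb = 134 − 58 = 76; x' = -87 + 7·134 = 851.

Buyers pay $76; sellers receive $134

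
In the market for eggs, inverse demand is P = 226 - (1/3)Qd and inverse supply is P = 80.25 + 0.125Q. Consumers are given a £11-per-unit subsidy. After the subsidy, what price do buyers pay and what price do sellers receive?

Buyers pay £112; sellers receive £123

Pre-subsidy: 226 - (1/3)Q = 80.25 + 0.125Q gives Q* = 318 and P* = 120.
With the rebate, buyers effectively pay Pb = Ps − 11, where Ps is the price sellers receive.
On the curves, Pb = 226 - (1/3)Q and Ps = 80.25 + 0.125Q; the wedge Ps − Pb = 11 gives 80.25 + 0.125Q − (226 - (1/3)Q) = 11, so Q' = 342.
Then Pb = 226 − (1/3)·342 = 112 and Ps = 80.25 + 0.125·342 = 123.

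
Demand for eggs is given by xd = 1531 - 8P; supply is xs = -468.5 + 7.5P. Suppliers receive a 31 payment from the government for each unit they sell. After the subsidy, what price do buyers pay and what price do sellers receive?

Buyers pay 114; sellers receive 145

Pre-subsidy: 1531 - 8P = -468.5 + 7.5P gives P* = 129, x* = 499.
With the subsidy, sellers receive Ps = Pb + 31 for each unit, where Pb is the price buyers pay.
Supply in terms of Pb becomes xs = -468.5 + 7.5(Pb + 31) = -236 + 7.5Pb. Setting this equal to demand: 1531 - 8Pb = -236 + 7.5Pb, so Pb = 114.
Sellers receive Ps = 114 + 31 = 145; x' = 1531 − 8·114 = 619.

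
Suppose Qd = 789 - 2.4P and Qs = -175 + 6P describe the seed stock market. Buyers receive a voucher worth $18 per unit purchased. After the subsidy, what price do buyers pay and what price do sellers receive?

Buyers pay 2140/21; sellers receive 2518/21

Pre-subsidy: 789 - 2.4P = -175 + 6P gives P* = 2410/21, Q* = 3595/7.
With the rebate, buyers effectively pay Pb = Ps − 18, where Ps is the price sellers receive.
Demand in terms of Ps becomes Qd = 789 − 2.4(Ps − 18) = 832.2 - 2.4Ps. Setting this equal to supply: 832.2 - 2.4Ps = -175 + 6Ps, so Ps = 2518/21.
Buyers pay Pb = 2518/21 − 18 = 2140/21; Q' = -175 + 6·(2518/21) = 3811/7.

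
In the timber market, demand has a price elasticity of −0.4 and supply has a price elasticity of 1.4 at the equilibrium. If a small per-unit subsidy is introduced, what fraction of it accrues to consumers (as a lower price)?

Consumer share = 7/9

For a small subsidy around the equilibrium, the benefit split depends on the relative slopes, which at a point are proportional to the elasticities.
Buyer share = εs/(εs + |εd|) = 1.4/(1.4 + 0.4) = 7/9; seller share = |εd|/(εs + |εd|) = 2/9.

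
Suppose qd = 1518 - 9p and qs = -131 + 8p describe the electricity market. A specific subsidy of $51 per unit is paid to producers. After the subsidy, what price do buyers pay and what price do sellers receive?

Buyers pay $73; sellers receive $124

Pre-subsidy: 1518 - 9p = -131 + 8p gives p* = 97, q* = 645.
With the subsidy, sellers receive ps = pb + 51 for each unit, where pb is the price buyers pay.
Supply in terms of pb becomes qs = -131 + 8(pb + 51) = 277 + 8pb. Setting this equal to demand: 1518 - 9pb = 277 + 8pb, so pb = 73.
Sellers receive ps = 73 + 51 = 124; q' = 1518 − 9·73 = 861.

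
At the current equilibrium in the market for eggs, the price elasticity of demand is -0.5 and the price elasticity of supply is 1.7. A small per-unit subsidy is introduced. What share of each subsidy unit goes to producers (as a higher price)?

For a small subsidy around the equilibrium, the benefit split depends on the relative slopes, which at a point are proportional to the elasticities.
Buyer share = εs/(εs + |εd|) = 1.7/(1.7 + 0.5) = 17/22; seller share = |εd|/(εs + |εd|) = 5/22.
So producers capture 5/22 of the subsidy.

Producer share = 5/22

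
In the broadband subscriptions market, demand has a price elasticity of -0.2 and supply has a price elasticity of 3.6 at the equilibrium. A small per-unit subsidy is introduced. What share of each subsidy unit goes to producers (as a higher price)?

Producer share = 1/19

For a small subsidy around the equilibrium, the benefit split depends on the relative slopes, which at a point are proportional to the elasticities.
Buyer share = εs/(εs + |εd|) = 3.6/(3.6 + 0.2) = 18/19; seller share = |εd|/(εs + |εd|) = 1/19.
So producers capture 1/19 of the subsidy.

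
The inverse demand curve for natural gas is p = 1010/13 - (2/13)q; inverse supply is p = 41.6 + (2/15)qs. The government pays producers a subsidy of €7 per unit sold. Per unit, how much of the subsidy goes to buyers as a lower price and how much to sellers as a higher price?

Buyers gain €3.75 per unit; sellers gain €3.25 per unit

Pre-subsidy: 1010/13 - (2/13)q = 41.6 + (2/15)q gives q* = 3519/28 and p* = 817/14.
With the subsidy, sellers receive ps = pb + 7 for each unit, where pb is the price buyers pay.
On the curves, pb = 1010/13 - (2/13)q and ps = 41.6 + (2/15)q; the wedge ps − pb = 7 gives 41.6 + (2/15)q − (1010/13 - (2/13)q) = 7, so q' = 8403/56.
Then pb = 1010/13 − (2/13)·(8403/56) = 1529/28 and ps = 41.6 + (2/15)·(8403/56) = 1725/28.
Buyers' price falls by p* − pb = 817/14 − 1529/28 = 3.75; sellers' price rises by ps − p* = 1725/28 − 817/14 = 3.25.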